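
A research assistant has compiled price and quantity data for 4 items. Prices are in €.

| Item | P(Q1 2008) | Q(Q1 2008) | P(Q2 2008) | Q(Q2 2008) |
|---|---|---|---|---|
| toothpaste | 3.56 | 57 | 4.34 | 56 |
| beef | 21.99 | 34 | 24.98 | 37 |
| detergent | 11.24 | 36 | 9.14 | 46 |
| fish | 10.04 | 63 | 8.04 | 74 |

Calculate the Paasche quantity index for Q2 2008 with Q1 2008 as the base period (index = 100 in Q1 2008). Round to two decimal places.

Paasche quantity index uses current-period prices as weights.
ΣP(Q2 2008)·Q(Q2 2008) = 4.34×56 + 24.98×37 + 9.14×46 + 8.04×74 = 243.04 + 924.26 + 420.44 + 594.96 = 2182.7
ΣP(Q2 2008)·Q(Q1 2008) = 4.34×57 + 24.98×34 + 9.14×36 + 8.04×63 = 247.38 + 849.32 + 329.04 + 506.52 = 1932.26
Index = 2182.7 / 1932.26 × 100 = 112.9610

112.96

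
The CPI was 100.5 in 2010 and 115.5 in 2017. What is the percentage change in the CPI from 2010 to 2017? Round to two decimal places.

Change = (115.5 − 100.5) / 100.5 × 100
       = 15.0 / 100.5 × 100 = 14.9254%

14.93%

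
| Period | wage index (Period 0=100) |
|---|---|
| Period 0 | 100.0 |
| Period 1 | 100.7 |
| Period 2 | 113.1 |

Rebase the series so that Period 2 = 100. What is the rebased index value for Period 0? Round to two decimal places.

Rebased(Period 0) = 100.0 / 113.1 × 100 = 88.4173

88.42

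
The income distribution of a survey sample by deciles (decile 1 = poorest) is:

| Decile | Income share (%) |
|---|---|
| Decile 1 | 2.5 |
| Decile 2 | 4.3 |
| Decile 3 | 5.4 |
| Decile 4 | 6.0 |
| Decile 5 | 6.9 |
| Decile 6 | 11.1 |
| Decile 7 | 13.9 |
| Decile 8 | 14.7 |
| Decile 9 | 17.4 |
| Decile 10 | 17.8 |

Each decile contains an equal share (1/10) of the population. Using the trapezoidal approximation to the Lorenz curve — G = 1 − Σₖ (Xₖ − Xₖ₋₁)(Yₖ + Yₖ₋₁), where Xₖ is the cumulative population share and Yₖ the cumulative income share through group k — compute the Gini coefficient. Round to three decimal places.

Cumulative income shares Yₖ: 0.0250, 0.0680, 0.1220, 0.1820, 0.2510, 0.3620, 0.5010, 0.6480, 0.8220, 1.0000
Σ (Xₖ−Xₖ₋₁)(Yₖ+Yₖ₋₁) = (1/10)(0.0250+0.0000) + (1/10)(0.0680+0.0250) + (1/10)(0.1220+0.0680) + (1/10)(0.1820+0.1220) + (1/10)(0.2510+0.1820) + (1/10)(0.3620+0.2510) + (1/10)(0.5010+0.3620) + (1/10)(0.6480+0.5010) + (1/10)(0.8220+0.6480) + (1/10)(1.0000+0.8220)
  = 0.0025 + 0.0093 + 0.0190 + 0.0304 + 0.0433 + 0.0613 + 0.0863 + 0.1149 + 0.1470 + 0.1822 = 0.6962
G = 1 − 0.6962 = 0.3038

0.304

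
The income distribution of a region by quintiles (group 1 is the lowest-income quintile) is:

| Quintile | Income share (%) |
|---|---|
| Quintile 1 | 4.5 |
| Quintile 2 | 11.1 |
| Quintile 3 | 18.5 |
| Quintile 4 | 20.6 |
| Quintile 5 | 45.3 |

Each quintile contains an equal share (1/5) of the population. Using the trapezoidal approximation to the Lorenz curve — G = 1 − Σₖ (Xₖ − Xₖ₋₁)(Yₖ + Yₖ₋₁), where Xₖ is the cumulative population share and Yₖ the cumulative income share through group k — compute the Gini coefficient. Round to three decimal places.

Cumulative income shares Yₖ: 0.0450, 0.1560, 0.3410, 0.5470, 1.0000
Σ (Xₖ−Xₖ₋₁)(Yₖ+Yₖ₋₁) = (1/5)(0.0450+0.0000) + (1/5)(0.1560+0.0450) + (1/5)(0.3410+0.1560) + (1/5)(0.5470+0.3410) + (1/5)(1.0000+0.5470)
  = 0.0090 + 0.0402 + 0.0994 + 0.1776 + 0.3094 = 0.6356
G = 1 − 0.6356 = 0.3644

0.364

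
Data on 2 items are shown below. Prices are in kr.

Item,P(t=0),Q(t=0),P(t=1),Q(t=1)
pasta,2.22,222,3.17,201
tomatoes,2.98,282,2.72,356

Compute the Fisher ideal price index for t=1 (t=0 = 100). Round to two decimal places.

108.41

Laspeyres component (base-period weights):
ΣP(t=1)Q(t=0) = 3.17×222 + 2.72×282 = 703.74 + 767.04 = 1470.78
ΣP(t=0)Q(t=0) = 2.22×222 + 2.98×282 = 492.84 + 840.36 = 1333.2
L = 1470.78 / 1333.2 × 100 = 110.3195
Paasche component (current-period weights):
ΣP(t=1)Q(t=1) = 3.17×201 + 2.72×356 = 637.17 + 968.32 = 1605.49
ΣP(t=0)Q(t=1) = 2.22×201 + 2.98×356 = 446.22 + 1060.88 = 1507.1
P = 1605.49 / 1507.1 × 100 = 106.5284
Fisher = √(L × P) = √(110.3195 × 106.5284) = 108.4074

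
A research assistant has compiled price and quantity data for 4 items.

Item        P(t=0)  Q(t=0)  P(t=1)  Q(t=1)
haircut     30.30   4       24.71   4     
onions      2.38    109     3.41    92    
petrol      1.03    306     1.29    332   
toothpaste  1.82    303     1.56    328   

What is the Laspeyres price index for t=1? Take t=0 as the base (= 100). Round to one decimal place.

Laspeyres price index uses base-period quantities as weights.
ΣP(t=1)·Q(t=0) = 24.71×4 + 3.41×109 + 1.29×306 + 1.56×303 = 98.84 + 371.69 + 394.74 + 472.68 = 1337.95
ΣP(t=0)·Q(t=0) = 30.30×4 + 2.38×109 + 1.03×306 + 1.82×303 = 121.2 + 259.42 + 315.18 + 551.46 = 1247.26
Index = 1337.95 / 1247.26 × 100 = 107.2711

107.3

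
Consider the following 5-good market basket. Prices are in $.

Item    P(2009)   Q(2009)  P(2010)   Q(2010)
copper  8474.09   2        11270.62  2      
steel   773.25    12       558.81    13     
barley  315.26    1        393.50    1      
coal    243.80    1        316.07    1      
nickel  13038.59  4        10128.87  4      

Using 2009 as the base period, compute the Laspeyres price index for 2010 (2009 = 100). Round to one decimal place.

89.3

Laspeyres price index uses base-period quantities as weights.
ΣP(2010)·Q(2009) = 11270.62×2 + 558.81×12 + 393.50×1 + 316.07×1 + 10128.87×4 = 22541.24 + 6705.72 + 393.5 + 316.07 + 40515.48 = 70472.01
ΣP(2009)·Q(2009) = 8474.09×2 + 773.25×12 + 315.26×1 + 243.80×1 + 13038.59×4 = 16948.18 + 9279 + 315.26 + 243.8 + 52154.36 = 78940.6
Index = 70472.01 / 78940.6 × 100 = 89.2722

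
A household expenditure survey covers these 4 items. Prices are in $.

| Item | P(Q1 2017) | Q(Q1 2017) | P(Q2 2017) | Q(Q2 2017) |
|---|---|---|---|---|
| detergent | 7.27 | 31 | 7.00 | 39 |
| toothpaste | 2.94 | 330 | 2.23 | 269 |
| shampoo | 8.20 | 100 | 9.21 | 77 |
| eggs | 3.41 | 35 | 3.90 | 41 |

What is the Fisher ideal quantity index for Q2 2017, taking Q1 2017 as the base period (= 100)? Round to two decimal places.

86.55

Laspeyres component (base-period weights):
ΣP(Q1 2017)Q(Q2 2017) = 7.27×39 + 2.94×269 + 8.20×77 + 3.41×41 = 283.53 + 790.86 + 631.4 + 139.81 = 1845.6
ΣP(Q1 2017)Q(Q1 2017) = 7.27×31 + 2.94×330 + 8.20×100 + 3.41×35 = 225.37 + 970.2 + 820 + 119.35 = 2134.92
L = 1845.6 / 2134.92 × 100 = 86.4482
Paasche component (current-period weights):
ΣP(Q2 2017)Q(Q2 2017) = 7.00×39 + 2.23×269 + 9.21×77 + 3.90×41 = 273 + 599.87 + 709.17 + 159.9 = 1741.94
ΣP(Q2 2017)Q(Q1 2017) = 7.00×31 + 2.23×330 + 9.21×100 + 3.90×35 = 217 + 735.9 + 921 + 136.5 = 2010.4
P = 1741.94 / 2010.4 × 100 = 86.6464
Fisher = √(L × P) = √(86.4482 × 86.6464) = 86.5473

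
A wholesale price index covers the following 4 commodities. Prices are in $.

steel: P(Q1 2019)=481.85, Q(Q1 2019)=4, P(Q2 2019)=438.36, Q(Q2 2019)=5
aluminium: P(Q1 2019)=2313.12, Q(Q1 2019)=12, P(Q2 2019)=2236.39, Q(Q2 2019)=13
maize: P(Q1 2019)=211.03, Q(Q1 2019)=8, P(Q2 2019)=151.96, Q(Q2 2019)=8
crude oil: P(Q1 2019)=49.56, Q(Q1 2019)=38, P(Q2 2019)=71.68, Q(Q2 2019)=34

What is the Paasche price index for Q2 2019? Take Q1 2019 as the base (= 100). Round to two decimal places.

Paasche price index uses current-period quantities as weights.
ΣP(Q2 2019)·Q(Q2 2019) = 438.36×5 + 2236.39×13 + 151.96×8 + 71.68×34 = 2191.8 + 29073.07 + 1215.68 + 2437.12 = 34917.67
ΣP(Q1 2019)·Q(Q2 2019) = 481.85×5 + 2313.12×13 + 211.03×8 + 49.56×34 = 2409.25 + 30070.56 + 1688.24 + 1685.04 = 35853.09
Index = 34917.67 / 35853.09 × 100 = 97.3910

97.39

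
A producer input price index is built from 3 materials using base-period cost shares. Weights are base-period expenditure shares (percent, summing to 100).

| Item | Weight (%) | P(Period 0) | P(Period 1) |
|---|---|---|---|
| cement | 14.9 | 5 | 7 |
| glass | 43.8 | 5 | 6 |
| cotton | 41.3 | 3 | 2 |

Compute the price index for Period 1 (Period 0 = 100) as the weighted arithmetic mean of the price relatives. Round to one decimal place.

101.0

cement: 14.9 × (7/5) = 14.9 × 1.400000 = 20.8600
glass: 43.8 × (6/5) = 43.8 × 1.200000 = 52.5600
cotton: 41.3 × (2/3) = 41.3 × 0.666667 = 27.5333
Index = Σ wᵢ·(p₁ᵢ/p₀ᵢ) = 20.8600 + 52.5600 + 27.5333 = 100.9533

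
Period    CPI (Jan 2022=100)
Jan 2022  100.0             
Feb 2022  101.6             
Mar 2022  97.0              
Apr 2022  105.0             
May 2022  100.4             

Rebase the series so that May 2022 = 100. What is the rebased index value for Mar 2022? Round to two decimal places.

96.61

Rebased(Mar 2022) = 97.0 / 100.4 × 100 = 96.6135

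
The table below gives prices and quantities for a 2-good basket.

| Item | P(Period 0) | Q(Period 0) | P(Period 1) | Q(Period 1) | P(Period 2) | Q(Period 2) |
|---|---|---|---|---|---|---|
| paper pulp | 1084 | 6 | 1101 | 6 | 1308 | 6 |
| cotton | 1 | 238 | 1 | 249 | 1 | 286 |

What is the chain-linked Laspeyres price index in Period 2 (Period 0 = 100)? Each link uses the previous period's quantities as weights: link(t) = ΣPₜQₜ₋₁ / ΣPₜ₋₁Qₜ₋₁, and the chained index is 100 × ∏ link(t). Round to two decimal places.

Link Period 0→Period 1:
ΣP(Period 1)Q(Period 0) = 1101×6 + 1×238 = 6606 + 238 = 6844
ΣP(Period 0)Q(Period 0) = 1084×6 + 1×238 = 6504 + 238 = 6742
link = 6844/6742 = 1.015129
Link Period 1→Period 2:
ΣP(Period 2)Q(Period 1) = 1308×6 + 1×249 = 7848 + 249 = 8097
ΣP(Period 1)Q(Period 1) = 1101×6 + 1×249 = 6606 + 249 = 6855
link = 8097/6855 = 1.181182
Chained index = 100 × 1.015129 × 1.181182 = 119.9052

119.91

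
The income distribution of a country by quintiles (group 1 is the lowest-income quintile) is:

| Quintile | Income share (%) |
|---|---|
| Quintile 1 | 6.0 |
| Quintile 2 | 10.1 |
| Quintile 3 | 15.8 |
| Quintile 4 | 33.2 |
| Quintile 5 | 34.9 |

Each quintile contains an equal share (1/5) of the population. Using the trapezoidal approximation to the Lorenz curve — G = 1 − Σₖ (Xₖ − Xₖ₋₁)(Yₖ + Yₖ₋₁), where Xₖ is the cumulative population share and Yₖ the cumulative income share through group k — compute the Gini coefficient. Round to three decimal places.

Cumulative income shares Yₖ: 0.0600, 0.1610, 0.3190, 0.6510, 1.0000
Σ (Xₖ−Xₖ₋₁)(Yₖ+Yₖ₋₁) = (1/5)(0.0600+0.0000) + (1/5)(0.1610+0.0600) + (1/5)(0.3190+0.1610) + (1/5)(0.6510+0.3190) + (1/5)(1.0000+0.6510)
  = 0.0120 + 0.0442 + 0.0960 + 0.1940 + 0.3302 = 0.6764
G = 1 − 0.6764 = 0.3236

0.324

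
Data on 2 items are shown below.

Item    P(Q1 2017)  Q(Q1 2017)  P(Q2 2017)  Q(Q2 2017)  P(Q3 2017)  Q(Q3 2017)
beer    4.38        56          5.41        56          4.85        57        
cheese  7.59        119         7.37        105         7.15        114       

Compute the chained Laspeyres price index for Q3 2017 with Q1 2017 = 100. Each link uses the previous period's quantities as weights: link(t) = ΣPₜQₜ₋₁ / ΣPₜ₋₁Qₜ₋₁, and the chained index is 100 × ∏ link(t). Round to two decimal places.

Link Q1 2017→Q2 2017:
ΣP(Q2 2017)Q(Q1 2017) = 5.41×56 + 7.37×119 = 302.96 + 877.03 = 1179.99
ΣP(Q1 2017)Q(Q1 2017) = 4.38×56 + 7.59×119 = 245.28 + 903.21 = 1148.49
link = 1179.99/1148.49 = 1.027427
Link Q2 2017→Q3 2017:
ΣP(Q3 2017)Q(Q2 2017) = 4.85×56 + 7.15×105 = 271.6 + 750.75 = 1022.35
ΣP(Q2 2017)Q(Q2 2017) = 5.41×56 + 7.37×105 = 302.96 + 773.85 = 1076.81
link = 1022.35/1076.81 = 0.949425
Chained index = 100 × 1.027427 × 0.949425 = 97.5465

97.55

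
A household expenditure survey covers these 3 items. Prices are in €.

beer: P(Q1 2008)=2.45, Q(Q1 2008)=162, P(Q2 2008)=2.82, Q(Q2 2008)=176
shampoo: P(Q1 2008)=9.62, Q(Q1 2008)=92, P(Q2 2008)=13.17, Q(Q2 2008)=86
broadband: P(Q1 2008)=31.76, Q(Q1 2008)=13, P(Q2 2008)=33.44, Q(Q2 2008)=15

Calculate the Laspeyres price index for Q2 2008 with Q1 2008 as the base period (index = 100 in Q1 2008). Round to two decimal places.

Laspeyres price index uses base-period quantities as weights.
ΣP(Q2 2008)·Q(Q1 2008) = 2.82×162 + 13.17×92 + 33.44×13 = 456.84 + 1211.64 + 434.72 = 2103.2
ΣP(Q1 2008)·Q(Q1 2008) = 2.45×162 + 9.62×92 + 31.76×13 = 396.9 + 885.04 + 412.88 = 1694.82
Index = 2103.2 / 1694.82 × 100 = 124.0958

124.10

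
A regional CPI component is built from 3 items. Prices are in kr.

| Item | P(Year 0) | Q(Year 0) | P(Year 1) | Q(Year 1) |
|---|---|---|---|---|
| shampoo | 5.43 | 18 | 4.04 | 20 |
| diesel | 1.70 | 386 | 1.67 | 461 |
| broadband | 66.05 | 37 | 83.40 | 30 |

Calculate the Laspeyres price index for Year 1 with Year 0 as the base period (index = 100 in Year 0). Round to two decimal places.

118.93

Laspeyres price index uses base-period quantities as weights.
ΣP(Year 1)·Q(Year 0) = 4.04×18 + 1.67×386 + 83.40×37 = 72.72 + 644.62 + 3085.8 = 3803.14
ΣP(Year 0)·Q(Year 0) = 5.43×18 + 1.70×386 + 66.05×37 = 97.74 + 656.2 + 2443.85 = 3197.79
Index = 3803.14 / 3197.79 × 100 = 118.9303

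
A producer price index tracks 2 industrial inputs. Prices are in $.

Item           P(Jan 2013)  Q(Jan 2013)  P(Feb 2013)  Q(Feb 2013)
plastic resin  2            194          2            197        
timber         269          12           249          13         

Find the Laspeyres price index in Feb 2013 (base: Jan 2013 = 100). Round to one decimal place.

Laspeyres price index uses base-period quantities as weights.
ΣP(Feb 2013)·Q(Jan 2013) = 2×194 + 249×12 = 388 + 2988 = 3376
ΣP(Jan 2013)·Q(Jan 2013) = 2×194 + 269×12 = 388 + 3228 = 3616
Index = 3376 / 3616 × 100 = 93.3628

93.4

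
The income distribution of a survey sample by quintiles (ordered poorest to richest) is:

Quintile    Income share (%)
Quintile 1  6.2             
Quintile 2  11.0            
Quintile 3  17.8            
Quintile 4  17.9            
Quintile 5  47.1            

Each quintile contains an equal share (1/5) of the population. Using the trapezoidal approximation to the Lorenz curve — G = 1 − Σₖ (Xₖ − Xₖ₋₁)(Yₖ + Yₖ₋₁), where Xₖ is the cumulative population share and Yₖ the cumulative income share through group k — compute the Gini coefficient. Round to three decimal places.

0.355

Cumulative income shares Yₖ: 0.0620, 0.1720, 0.3500, 0.5290, 1.0000
Σ (Xₖ−Xₖ₋₁)(Yₖ+Yₖ₋₁) = (1/5)(0.0620+0.0000) + (1/5)(0.1720+0.0620) + (1/5)(0.3500+0.1720) + (1/5)(0.5290+0.3500) + (1/5)(1.0000+0.5290)
  = 0.0124 + 0.0468 + 0.1044 + 0.1758 + 0.3058 = 0.6452
G = 1 − 0.6452 = 0.3548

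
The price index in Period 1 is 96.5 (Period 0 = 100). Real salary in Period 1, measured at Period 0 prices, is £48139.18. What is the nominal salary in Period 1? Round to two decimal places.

46454.31

Nominal = Real × (Index/100) = 48139.18 × (96.5/100)
        = 48139.18 × 0.965 = 46454.3087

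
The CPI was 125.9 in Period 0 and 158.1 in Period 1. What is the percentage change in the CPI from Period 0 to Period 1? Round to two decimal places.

25.58%

Change = (158.1 − 125.9) / 125.9 × 100
       = 32.2 / 125.9 × 100 = 25.5759%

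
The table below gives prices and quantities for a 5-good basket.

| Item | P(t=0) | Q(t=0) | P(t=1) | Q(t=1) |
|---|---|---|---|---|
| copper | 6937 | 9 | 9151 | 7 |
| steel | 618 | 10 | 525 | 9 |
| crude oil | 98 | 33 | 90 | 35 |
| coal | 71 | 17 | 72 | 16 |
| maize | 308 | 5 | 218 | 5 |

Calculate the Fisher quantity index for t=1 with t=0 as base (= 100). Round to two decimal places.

Laspeyres component (base-period weights):
ΣP(t=0)Q(t=1) = 6937×7 + 618×9 + 98×35 + 71×16 + 308×5 = 48559 + 5562 + 3430 + 1136 + 1540 = 60227
ΣP(t=0)Q(t=0) = 6937×9 + 618×10 + 98×33 + 71×17 + 308×5 = 62433 + 6180 + 3234 + 1207 + 1540 = 74594
L = 60227 / 74594 × 100 = 80.7397
Paasche component (current-period weights):
ΣP(t=1)Q(t=1) = 9151×7 + 525×9 + 90×35 + 72×16 + 218×5 = 64057 + 4725 + 3150 + 1152 + 1090 = 74174
ΣP(t=1)Q(t=0) = 9151×9 + 525×10 + 90×33 + 72×17 + 218×5 = 82359 + 5250 + 2970 + 1224 + 1090 = 92893
P = 74174 / 92893 × 100 = 79.8489
Fisher = √(L × P) = √(80.7397 × 79.8489) = 80.2931

80.29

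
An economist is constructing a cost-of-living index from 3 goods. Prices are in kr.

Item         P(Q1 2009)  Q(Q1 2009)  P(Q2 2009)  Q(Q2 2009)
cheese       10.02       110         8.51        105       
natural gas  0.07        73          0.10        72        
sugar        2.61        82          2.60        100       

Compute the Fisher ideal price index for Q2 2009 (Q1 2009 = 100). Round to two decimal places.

Laspeyres component (base-period weights):
ΣP(Q2 2009)Q(Q1 2009) = 8.51×110 + 0.10×73 + 2.60×82 = 936.1 + 7.3 + 213.2 = 1156.6
ΣP(Q1 2009)Q(Q1 2009) = 10.02×110 + 0.07×73 + 2.61×82 = 1102.2 + 5.11 + 214.02 = 1321.33
L = 1156.6 / 1321.33 × 100 = 87.5330
Paasche component (current-period weights):
ΣP(Q2 2009)Q(Q2 2009) = 8.51×105 + 0.10×72 + 2.60×100 = 893.55 + 7.2 + 260 = 1160.75
ΣP(Q1 2009)Q(Q2 2009) = 10.02×105 + 0.07×72 + 2.61×100 = 1052.1 + 5.04 + 261 = 1318.14
P = 1160.75 / 1318.14 × 100 = 88.0597
Fisher = √(L × P) = √(87.5330 × 88.0597) = 87.7960

87.80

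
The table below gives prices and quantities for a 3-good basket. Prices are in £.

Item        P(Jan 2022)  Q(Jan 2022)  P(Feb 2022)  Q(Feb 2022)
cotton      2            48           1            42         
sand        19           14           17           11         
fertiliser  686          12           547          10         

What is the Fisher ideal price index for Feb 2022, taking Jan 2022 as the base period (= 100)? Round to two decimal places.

Laspeyres component (base-period weights):
ΣP(Feb 2022)Q(Jan 2022) = 1×48 + 17×14 + 547×12 = 48 + 238 + 6564 = 6850
ΣP(Jan 2022)Q(Jan 2022) = 2×48 + 19×14 + 686×12 = 96 + 266 + 8232 = 8594
L = 6850 / 8594 × 100 = 79.7068
Paasche component (current-period weights):
ΣP(Feb 2022)Q(Feb 2022) = 1×42 + 17×11 + 547×10 = 42 + 187 + 5470 = 5699
ΣP(Jan 2022)Q(Feb 2022) = 2×42 + 19×11 + 686×10 = 84 + 209 + 6860 = 7153
P = 5699 / 7153 × 100 = 79.6729
Fisher = √(L × P) = √(79.7068 × 79.6729) = 79.6898

79.69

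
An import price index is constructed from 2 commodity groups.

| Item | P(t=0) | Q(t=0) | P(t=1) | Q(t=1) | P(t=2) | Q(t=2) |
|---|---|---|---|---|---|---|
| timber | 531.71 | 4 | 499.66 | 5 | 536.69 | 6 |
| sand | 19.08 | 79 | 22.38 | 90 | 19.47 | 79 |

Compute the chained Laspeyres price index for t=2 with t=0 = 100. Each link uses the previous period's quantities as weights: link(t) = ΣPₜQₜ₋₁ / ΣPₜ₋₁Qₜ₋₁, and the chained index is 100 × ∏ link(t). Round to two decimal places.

101.88

Link t=0→t=1:
ΣP(t=1)Q(t=0) = 499.66×4 + 22.38×79 = 1998.64 + 1768.02 = 3766.66
ΣP(t=0)Q(t=0) = 531.71×4 + 19.08×79 = 2126.84 + 1507.32 = 3634.16
link = 3766.66/3634.16 = 1.036460
Link t=1→t=2:
ΣP(t=2)Q(t=1) = 536.69×5 + 19.47×90 = 2683.45 + 1752.3 = 4435.75
ΣP(t=1)Q(t=1) = 499.66×5 + 22.38×90 = 2498.3 + 2014.2 = 4512.5
link = 4435.75/4512.5 = 0.982992
Chained index = 100 × 1.036460 × 0.982992 = 101.8831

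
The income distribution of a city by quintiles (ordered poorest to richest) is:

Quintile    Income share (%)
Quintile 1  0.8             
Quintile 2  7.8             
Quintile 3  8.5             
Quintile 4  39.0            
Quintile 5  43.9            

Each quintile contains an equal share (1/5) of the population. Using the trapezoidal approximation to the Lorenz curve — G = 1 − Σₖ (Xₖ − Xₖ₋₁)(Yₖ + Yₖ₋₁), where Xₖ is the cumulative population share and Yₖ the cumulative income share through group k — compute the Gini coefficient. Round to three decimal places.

0.470

Cumulative income shares Yₖ: 0.0080, 0.0860, 0.1710, 0.5610, 1.0000
Σ (Xₖ−Xₖ₋₁)(Yₖ+Yₖ₋₁) = (1/5)(0.0080+0.0000) + (1/5)(0.0860+0.0080) + (1/5)(0.1710+0.0860) + (1/5)(0.5610+0.1710) + (1/5)(1.0000+0.5610)
  = 0.0016 + 0.0188 + 0.0514 + 0.1464 + 0.3122 = 0.5304
G = 1 − 0.5304 = 0.4696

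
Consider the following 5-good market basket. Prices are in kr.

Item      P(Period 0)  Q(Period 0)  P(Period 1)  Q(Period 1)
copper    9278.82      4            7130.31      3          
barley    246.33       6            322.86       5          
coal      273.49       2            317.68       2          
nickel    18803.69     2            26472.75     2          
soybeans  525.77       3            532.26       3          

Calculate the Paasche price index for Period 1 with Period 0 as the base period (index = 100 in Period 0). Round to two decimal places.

Paasche price index uses current-period quantities as weights.
ΣP(Period 1)·Q(Period 1) = 7130.31×3 + 322.86×5 + 317.68×2 + 26472.75×2 + 532.26×3 = 21390.93 + 1614.3 + 635.36 + 52945.5 + 1596.78 = 78182.87
ΣP(Period 0)·Q(Period 1) = 9278.82×3 + 246.33×5 + 273.49×2 + 18803.69×2 + 525.77×3 = 27836.46 + 1231.65 + 546.98 + 37607.38 + 1577.31 = 68799.78
Index = 78182.87 / 68799.78 × 100 = 113.6383

113.64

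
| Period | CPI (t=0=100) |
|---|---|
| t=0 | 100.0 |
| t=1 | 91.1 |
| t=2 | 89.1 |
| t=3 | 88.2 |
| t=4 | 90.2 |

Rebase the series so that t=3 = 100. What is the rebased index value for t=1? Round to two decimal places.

Rebased(t=1) = 91.1 / 88.2 × 100 = 103.2880

103.29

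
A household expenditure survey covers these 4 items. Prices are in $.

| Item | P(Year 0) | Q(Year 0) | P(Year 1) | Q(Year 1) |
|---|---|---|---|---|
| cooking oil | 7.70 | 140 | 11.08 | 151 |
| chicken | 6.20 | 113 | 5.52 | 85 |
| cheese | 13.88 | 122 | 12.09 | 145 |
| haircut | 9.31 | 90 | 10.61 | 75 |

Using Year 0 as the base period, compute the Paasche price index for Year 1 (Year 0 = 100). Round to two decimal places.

106.60

Paasche price index uses current-period quantities as weights.
ΣP(Year 1)·Q(Year 1) = 11.08×151 + 5.52×85 + 12.09×145 + 10.61×75 = 1673.08 + 469.2 + 1753.05 + 795.75 = 4691.08
ΣP(Year 0)·Q(Year 1) = 7.70×151 + 6.20×85 + 13.88×145 + 9.31×75 = 1162.7 + 527 + 2012.6 + 698.25 = 4400.55
Index = 4691.08 / 4400.55 × 100 = 106.6021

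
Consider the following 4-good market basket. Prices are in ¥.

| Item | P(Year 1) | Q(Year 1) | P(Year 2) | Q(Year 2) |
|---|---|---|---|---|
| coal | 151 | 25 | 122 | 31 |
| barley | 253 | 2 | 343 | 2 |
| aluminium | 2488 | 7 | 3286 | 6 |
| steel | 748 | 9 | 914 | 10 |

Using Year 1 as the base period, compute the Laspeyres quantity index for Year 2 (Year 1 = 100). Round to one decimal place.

Laspeyres quantity index uses base-period prices as weights.
ΣP(Year 1)·Q(Year 2) = 151×31 + 253×2 + 2488×6 + 748×10 = 4681 + 506 + 14928 + 7480 = 27595
ΣP(Year 1)·Q(Year 1) = 151×25 + 253×2 + 2488×7 + 748×9 = 3775 + 506 + 17416 + 6732 = 28429
Index = 27595 / 28429 × 100 = 97.0664

97.1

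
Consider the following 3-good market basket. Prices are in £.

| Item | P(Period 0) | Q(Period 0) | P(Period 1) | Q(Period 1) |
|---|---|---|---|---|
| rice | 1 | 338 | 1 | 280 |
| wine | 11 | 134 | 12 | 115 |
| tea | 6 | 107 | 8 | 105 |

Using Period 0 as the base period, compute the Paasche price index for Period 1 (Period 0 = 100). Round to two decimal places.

Paasche price index uses current-period quantities as weights.
ΣP(Period 1)·Q(Period 1) = 1×280 + 12×115 + 8×105 = 280 + 1380 + 840 = 2500
ΣP(Period 0)·Q(Period 1) = 1×280 + 11×115 + 6×105 = 280 + 1265 + 630 = 2175
Index = 2500 / 2175 × 100 = 114.9425

114.94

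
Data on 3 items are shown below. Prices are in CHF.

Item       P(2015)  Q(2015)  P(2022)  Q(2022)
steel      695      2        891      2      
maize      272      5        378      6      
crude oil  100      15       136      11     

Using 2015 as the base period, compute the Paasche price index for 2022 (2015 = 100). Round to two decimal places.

134.55

Paasche price index uses current-period quantities as weights.
ΣP(2022)·Q(2022) = 891×2 + 378×6 + 136×11 = 1782 + 2268 + 1496 = 5546
ΣP(2015)·Q(2022) = 695×2 + 272×6 + 100×11 = 1390 + 1632 + 1100 = 4122
Index = 5546 / 4122 × 100 = 134.5463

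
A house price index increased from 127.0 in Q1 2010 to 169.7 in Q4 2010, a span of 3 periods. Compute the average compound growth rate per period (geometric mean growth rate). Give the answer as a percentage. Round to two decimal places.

Growth factor = (169.7/127.0)^(1/3) = (1.336220)^(1/3) = 1.101436
Growth rate = 1.101436 − 1 = 0.101436 = 10.1436%

10.14%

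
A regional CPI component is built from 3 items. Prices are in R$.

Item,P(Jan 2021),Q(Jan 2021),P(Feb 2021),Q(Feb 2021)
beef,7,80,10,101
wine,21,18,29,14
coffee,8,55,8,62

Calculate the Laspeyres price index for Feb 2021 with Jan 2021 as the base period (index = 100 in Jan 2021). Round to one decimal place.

Laspeyres price index uses base-period quantities as weights.
ΣP(Feb 2021)·Q(Jan 2021) = 10×80 + 29×18 + 8×55 = 800 + 522 + 440 = 1762
ΣP(Jan 2021)·Q(Jan 2021) = 7×80 + 21×18 + 8×55 = 560 + 378 + 440 = 1378
Index = 1762 / 1378 × 100 = 127.8665

127.9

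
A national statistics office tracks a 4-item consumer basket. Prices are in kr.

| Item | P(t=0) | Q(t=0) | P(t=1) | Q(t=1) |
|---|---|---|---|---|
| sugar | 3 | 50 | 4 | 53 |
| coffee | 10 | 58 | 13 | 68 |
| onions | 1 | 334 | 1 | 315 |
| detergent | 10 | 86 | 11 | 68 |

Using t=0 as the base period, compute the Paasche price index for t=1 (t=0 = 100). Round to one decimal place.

117.7

Paasche price index uses current-period quantities as weights.
ΣP(t=1)·Q(t=1) = 4×53 + 13×68 + 1×315 + 11×68 = 212 + 884 + 315 + 748 = 2159
ΣP(t=0)·Q(t=1) = 3×53 + 10×68 + 1×315 + 10×68 = 159 + 680 + 315 + 680 = 1834
Index = 2159 / 1834 × 100 = 117.7208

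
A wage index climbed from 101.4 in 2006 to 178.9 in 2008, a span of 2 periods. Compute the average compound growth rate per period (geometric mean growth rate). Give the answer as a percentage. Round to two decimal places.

Growth factor = (178.9/101.4)^(1/2) = (1.764300)^(1/2) = 1.328269
Growth rate = 1.328269 − 1 = 0.328269 = 32.8269%

32.83%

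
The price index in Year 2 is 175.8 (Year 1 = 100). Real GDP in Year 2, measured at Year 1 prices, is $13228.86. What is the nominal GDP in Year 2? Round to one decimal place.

23256.3

Nominal = Real × (Index/100) = 13228.86 × (175.8/100)
        = 13228.86 × 1.758 = 23256.3359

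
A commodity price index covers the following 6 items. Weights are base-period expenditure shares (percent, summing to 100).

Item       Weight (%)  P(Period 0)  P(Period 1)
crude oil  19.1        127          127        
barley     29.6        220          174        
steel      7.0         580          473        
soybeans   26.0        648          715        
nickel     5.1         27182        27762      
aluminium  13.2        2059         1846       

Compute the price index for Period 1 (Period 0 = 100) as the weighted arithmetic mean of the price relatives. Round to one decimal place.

94.0

crude oil: 19.1 × (127/127) = 19.1 × 1.000000 = 19.1000
barley: 29.6 × (174/220) = 29.6 × 0.790909 = 23.4109
steel: 7.0 × (473/580) = 7.0 × 0.815517 = 5.7086
soybeans: 26.0 × (715/648) = 26.0 × 1.103395 = 28.6883
nickel: 5.1 × (27762/27182) = 5.1 × 1.021338 = 5.2088
aluminium: 13.2 × (1846/2059) = 13.2 × 0.896552 = 11.8345
Index = Σ wᵢ·(p₁ᵢ/p₀ᵢ) = 19.1000 + 23.4109 + 5.7086 + 28.6883 + 5.2088 + 11.8345 = 93.9511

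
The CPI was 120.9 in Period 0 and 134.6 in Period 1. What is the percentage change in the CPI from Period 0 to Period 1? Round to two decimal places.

11.33%

Change = (134.6 − 120.9) / 120.9 × 100
       = 13.7 / 120.9 × 100 = 11.3317%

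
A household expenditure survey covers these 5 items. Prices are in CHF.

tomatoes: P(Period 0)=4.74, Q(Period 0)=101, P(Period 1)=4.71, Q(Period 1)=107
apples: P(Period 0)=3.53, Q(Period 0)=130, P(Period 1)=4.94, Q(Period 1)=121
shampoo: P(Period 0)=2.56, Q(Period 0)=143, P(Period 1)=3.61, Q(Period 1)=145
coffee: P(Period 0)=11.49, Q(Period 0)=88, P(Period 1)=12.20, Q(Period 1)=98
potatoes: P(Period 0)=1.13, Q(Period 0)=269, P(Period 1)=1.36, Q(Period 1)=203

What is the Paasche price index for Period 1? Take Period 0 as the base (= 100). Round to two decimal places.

116.38

Paasche price index uses current-period quantities as weights.
ΣP(Period 1)·Q(Period 1) = 4.71×107 + 4.94×121 + 3.61×145 + 12.20×98 + 1.36×203 = 503.97 + 597.74 + 523.45 + 1195.6 + 276.08 = 3096.84
ΣP(Period 0)·Q(Period 1) = 4.74×107 + 3.53×121 + 2.56×145 + 11.49×98 + 1.13×203 = 507.18 + 427.13 + 371.2 + 1126.02 + 229.39 = 2660.92
Index = 3096.84 / 2660.92 × 100 = 116.3823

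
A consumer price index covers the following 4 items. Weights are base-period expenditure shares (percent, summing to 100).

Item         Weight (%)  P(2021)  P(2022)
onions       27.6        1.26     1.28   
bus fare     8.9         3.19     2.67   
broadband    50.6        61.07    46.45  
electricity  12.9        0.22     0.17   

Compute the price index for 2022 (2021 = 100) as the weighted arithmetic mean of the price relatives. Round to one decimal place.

83.9

onions: 27.6 × (1.28/1.26) = 27.6 × 1.015873 = 28.0381
bus fare: 8.9 × (2.67/3.19) = 8.9 × 0.836991 = 7.4492
broadband: 50.6 × (46.45/61.07) = 50.6 × 0.760603 = 38.4865
electricity: 12.9 × (0.17/0.22) = 12.9 × 0.772727 = 9.9682
Index = Σ wᵢ·(p₁ᵢ/p₀ᵢ) = 28.0381 + 7.4492 + 38.4865 + 9.9682 = 83.9420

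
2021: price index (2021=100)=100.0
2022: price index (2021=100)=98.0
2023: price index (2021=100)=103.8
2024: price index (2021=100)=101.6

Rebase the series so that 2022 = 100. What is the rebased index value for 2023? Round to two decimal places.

105.92

Rebased(2023) = 103.8 / 98.0 × 100 = 105.9184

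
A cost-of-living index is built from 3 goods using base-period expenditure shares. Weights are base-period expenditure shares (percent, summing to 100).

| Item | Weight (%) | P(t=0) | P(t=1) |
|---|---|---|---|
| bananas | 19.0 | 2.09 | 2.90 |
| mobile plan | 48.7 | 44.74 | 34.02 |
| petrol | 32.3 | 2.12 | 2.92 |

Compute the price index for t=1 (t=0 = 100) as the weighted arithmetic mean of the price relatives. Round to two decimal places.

107.88

bananas: 19.0 × (2.90/2.09) = 19.0 × 1.387560 = 26.3636
mobile plan: 48.7 × (34.02/44.74) = 48.7 × 0.760393 = 37.0312
petrol: 32.3 × (2.92/2.12) = 32.3 × 1.377358 = 44.4887
Index = Σ wᵢ·(p₁ᵢ/p₀ᵢ) = 26.3636 + 37.0312 + 44.4887 = 107.8835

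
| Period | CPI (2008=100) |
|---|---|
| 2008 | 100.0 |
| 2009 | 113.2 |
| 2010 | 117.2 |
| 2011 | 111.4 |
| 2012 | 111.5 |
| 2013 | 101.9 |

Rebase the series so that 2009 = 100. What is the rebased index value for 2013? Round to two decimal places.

90.02

Rebased(2013) = 101.9 / 113.2 × 100 = 90.0177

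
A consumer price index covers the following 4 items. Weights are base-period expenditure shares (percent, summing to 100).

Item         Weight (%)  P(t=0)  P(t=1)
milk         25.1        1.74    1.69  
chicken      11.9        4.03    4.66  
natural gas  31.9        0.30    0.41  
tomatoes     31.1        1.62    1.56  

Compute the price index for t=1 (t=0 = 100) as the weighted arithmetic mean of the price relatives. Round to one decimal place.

milk: 25.1 × (1.69/1.74) = 25.1 × 0.971264 = 24.3787
chicken: 11.9 × (4.66/4.03) = 11.9 × 1.156328 = 13.7603
natural gas: 31.9 × (0.41/0.30) = 31.9 × 1.366667 = 43.5967
tomatoes: 31.1 × (1.56/1.62) = 31.1 × 0.962963 = 29.9481
Index = Σ wᵢ·(p₁ᵢ/p₀ᵢ) = 24.3787 + 13.7603 + 43.5967 + 29.9481 = 111.6838

111.7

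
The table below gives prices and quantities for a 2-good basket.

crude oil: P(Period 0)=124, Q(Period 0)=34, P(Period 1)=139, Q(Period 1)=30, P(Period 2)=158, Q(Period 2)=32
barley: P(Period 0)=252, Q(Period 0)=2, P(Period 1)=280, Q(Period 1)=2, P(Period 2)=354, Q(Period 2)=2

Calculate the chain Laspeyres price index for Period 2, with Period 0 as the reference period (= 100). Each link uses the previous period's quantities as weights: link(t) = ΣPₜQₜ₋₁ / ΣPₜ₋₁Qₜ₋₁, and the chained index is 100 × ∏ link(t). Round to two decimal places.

Link Period 0→Period 1:
ΣP(Period 1)Q(Period 0) = 139×34 + 280×2 = 4726 + 560 = 5286
ΣP(Period 0)Q(Period 0) = 124×34 + 252×2 = 4216 + 504 = 4720
link = 5286/4720 = 1.119915
Link Period 1→Period 2:
ΣP(Period 2)Q(Period 1) = 158×30 + 354×2 = 4740 + 708 = 5448
ΣP(Period 1)Q(Period 1) = 139×30 + 280×2 = 4170 + 560 = 4730
link = 5448/4730 = 1.151797
Chained index = 100 × 1.119915 × 1.151797 = 128.9915

128.99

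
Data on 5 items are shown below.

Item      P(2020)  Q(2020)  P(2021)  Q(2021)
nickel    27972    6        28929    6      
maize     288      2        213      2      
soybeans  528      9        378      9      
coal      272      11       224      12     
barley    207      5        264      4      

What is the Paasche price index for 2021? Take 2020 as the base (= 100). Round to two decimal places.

Paasche price index uses current-period quantities as weights.
ΣP(2021)·Q(2021) = 28929×6 + 213×2 + 378×9 + 224×12 + 264×4 = 173574 + 426 + 3402 + 2688 + 1056 = 181146
ΣP(2020)·Q(2021) = 27972×6 + 288×2 + 528×9 + 272×12 + 207×4 = 167832 + 576 + 4752 + 3264 + 828 = 177252
Index = 181146 / 177252 × 100 = 102.1969

102.20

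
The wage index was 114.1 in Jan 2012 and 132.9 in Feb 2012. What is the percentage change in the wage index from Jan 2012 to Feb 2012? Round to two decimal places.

Change = (132.9 − 114.1) / 114.1 × 100
       = 18.8 / 114.1 × 100 = 16.4768%

16.48%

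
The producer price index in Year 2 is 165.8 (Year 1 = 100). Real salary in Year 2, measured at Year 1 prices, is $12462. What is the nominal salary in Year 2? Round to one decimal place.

Nominal = Real × (Index/100) = 12462 × (165.8/100)
        = 12462 × 1.658 = 20661.9960

20662.0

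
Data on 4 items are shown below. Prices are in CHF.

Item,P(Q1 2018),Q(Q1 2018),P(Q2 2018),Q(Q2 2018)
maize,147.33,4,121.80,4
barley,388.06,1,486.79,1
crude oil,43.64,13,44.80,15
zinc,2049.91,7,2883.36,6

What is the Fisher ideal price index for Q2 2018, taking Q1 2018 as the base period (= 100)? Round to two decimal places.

Laspeyres component (base-period weights):
ΣP(Q2 2018)Q(Q1 2018) = 121.80×4 + 486.79×1 + 44.80×13 + 2883.36×7 = 487.2 + 486.79 + 582.4 + 20183.52 = 21739.91
ΣP(Q1 2018)Q(Q1 2018) = 147.33×4 + 388.06×1 + 43.64×13 + 2049.91×7 = 589.32 + 388.06 + 567.32 + 14349.37 = 15894.07
L = 21739.91 / 15894.07 × 100 = 136.7800
Paasche component (current-period weights):
ΣP(Q2 2018)Q(Q2 2018) = 121.80×4 + 486.79×1 + 44.80×15 + 2883.36×6 = 487.2 + 486.79 + 672 + 17300.16 = 18946.15
ΣP(Q1 2018)Q(Q2 2018) = 147.33×4 + 388.06×1 + 43.64×15 + 2049.91×6 = 589.32 + 388.06 + 654.6 + 12299.46 = 13931.44
P = 18946.15 / 13931.44 × 100 = 135.9956
Fisher = √(L × P) = √(136.7800 × 135.9956) = 136.3873

136.39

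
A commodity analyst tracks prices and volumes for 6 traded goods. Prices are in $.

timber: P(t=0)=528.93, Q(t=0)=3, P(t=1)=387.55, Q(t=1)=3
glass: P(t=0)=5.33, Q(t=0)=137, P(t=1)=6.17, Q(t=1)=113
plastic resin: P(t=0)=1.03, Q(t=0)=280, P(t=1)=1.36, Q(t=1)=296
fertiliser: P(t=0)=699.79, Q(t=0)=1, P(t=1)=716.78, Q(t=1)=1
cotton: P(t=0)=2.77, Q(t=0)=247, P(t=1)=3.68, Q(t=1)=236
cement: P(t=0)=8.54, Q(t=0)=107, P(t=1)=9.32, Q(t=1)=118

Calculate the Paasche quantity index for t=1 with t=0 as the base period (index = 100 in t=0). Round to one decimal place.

98.7

Paasche quantity index uses current-period prices as weights.
ΣP(t=1)·Q(t=1) = 387.55×3 + 6.17×113 + 1.36×296 + 716.78×1 + 3.68×236 + 9.32×118 = 1162.65 + 697.21 + 402.56 + 716.78 + 868.48 + 1099.76 = 4947.44
ΣP(t=1)·Q(t=0) = 387.55×3 + 6.17×137 + 1.36×280 + 716.78×1 + 3.68×247 + 9.32×107 = 1162.65 + 845.29 + 380.8 + 716.78 + 908.96 + 997.24 = 5011.72
Index = 4947.44 / 5011.72 × 100 = 98.7174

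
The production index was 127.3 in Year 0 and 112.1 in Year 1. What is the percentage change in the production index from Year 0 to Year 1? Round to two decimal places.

-11.94%

Change = (112.1 − 127.3) / 127.3 × 100
       = -15.2 / 127.3 × 100 = -11.9403%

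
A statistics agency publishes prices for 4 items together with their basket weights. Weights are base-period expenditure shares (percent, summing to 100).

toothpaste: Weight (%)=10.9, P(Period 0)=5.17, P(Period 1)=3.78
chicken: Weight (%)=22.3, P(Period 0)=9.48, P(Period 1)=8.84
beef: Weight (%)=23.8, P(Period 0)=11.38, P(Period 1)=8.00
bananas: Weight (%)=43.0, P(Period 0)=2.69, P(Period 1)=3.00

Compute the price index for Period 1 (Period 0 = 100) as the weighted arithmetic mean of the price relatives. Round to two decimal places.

toothpaste: 10.9 × (3.78/5.17) = 10.9 × 0.731141 = 7.9694
chicken: 22.3 × (8.84/9.48) = 22.3 × 0.932489 = 20.7945
beef: 23.8 × (8.00/11.38) = 23.8 × 0.702988 = 16.7311
bananas: 43.0 × (3.00/2.69) = 43.0 × 1.115242 = 47.9554
Index = Σ wᵢ·(p₁ᵢ/p₀ᵢ) = 7.9694 + 20.7945 + 16.7311 + 47.9554 = 93.4505

93.45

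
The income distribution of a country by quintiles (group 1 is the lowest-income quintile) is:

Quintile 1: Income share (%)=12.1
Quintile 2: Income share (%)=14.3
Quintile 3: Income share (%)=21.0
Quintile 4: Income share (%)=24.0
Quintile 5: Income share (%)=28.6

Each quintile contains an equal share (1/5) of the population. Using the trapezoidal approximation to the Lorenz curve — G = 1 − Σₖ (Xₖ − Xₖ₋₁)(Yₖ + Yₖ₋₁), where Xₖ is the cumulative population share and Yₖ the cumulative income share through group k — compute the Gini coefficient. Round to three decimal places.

0.171

Cumulative income shares Yₖ: 0.1210, 0.2640, 0.4740, 0.7140, 1.0000
Σ (Xₖ−Xₖ₋₁)(Yₖ+Yₖ₋₁) = (1/5)(0.1210+0.0000) + (1/5)(0.2640+0.1210) + (1/5)(0.4740+0.2640) + (1/5)(0.7140+0.4740) + (1/5)(1.0000+0.7140)
  = 0.0242 + 0.0770 + 0.1476 + 0.2376 + 0.3428 = 0.8292
G = 1 − 0.8292 = 0.1708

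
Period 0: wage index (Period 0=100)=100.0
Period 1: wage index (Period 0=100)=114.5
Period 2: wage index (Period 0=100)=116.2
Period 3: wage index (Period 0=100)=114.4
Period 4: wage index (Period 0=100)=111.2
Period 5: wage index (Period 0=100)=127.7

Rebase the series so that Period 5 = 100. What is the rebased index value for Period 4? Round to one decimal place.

87.1

Rebased(Period 4) = 111.2 / 127.7 × 100 = 87.0791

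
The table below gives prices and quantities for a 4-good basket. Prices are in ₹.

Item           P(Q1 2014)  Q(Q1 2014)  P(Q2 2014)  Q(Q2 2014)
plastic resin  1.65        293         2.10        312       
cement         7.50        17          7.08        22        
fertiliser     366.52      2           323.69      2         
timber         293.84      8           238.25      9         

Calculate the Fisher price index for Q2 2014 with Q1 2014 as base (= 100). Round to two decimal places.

88.91

Laspeyres component (base-period weights):
ΣP(Q2 2014)Q(Q1 2014) = 2.10×293 + 7.08×17 + 323.69×2 + 238.25×8 = 615.3 + 120.36 + 647.38 + 1906 = 3289.04
ΣP(Q1 2014)Q(Q1 2014) = 1.65×293 + 7.50×17 + 366.52×2 + 293.84×8 = 483.45 + 127.5 + 733.04 + 2350.72 = 3694.71
L = 3289.04 / 3694.71 × 100 = 89.0202
Paasche component (current-period weights):
ΣP(Q2 2014)Q(Q2 2014) = 2.10×312 + 7.08×22 + 323.69×2 + 238.25×9 = 655.2 + 155.76 + 647.38 + 2144.25 = 3602.59
ΣP(Q1 2014)Q(Q2 2014) = 1.65×312 + 7.50×22 + 366.52×2 + 293.84×9 = 514.8 + 165 + 733.04 + 2644.56 = 4057.4
P = 3602.59 / 4057.4 × 100 = 88.7906
Fisher = √(L × P) = √(89.0202 × 88.7906) = 88.9054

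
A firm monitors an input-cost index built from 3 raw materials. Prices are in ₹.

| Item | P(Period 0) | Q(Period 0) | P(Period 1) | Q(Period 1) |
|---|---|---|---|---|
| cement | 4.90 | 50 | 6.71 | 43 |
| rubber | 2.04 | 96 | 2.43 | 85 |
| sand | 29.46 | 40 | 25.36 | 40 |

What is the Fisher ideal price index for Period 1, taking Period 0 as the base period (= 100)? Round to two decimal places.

Laspeyres component (base-period weights):
ΣP(Period 1)Q(Period 0) = 6.71×50 + 2.43×96 + 25.36×40 = 335.5 + 233.28 + 1014.4 = 1583.18
ΣP(Period 0)Q(Period 0) = 4.90×50 + 2.04×96 + 29.46×40 = 245 + 195.84 + 1178.4 = 1619.24
L = 1583.18 / 1619.24 × 100 = 97.7730
Paasche component (current-period weights):
ΣP(Period 1)Q(Period 1) = 6.71×43 + 2.43×85 + 25.36×40 = 288.53 + 206.55 + 1014.4 = 1509.48
ΣP(Period 0)Q(Period 1) = 4.90×43 + 2.04×85 + 29.46×40 = 210.7 + 173.4 + 1178.4 = 1562.5
P = 1509.48 / 1562.5 × 100 = 96.6067
Fisher = √(L × P) = √(97.7730 × 96.6067) = 97.1881

97.19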